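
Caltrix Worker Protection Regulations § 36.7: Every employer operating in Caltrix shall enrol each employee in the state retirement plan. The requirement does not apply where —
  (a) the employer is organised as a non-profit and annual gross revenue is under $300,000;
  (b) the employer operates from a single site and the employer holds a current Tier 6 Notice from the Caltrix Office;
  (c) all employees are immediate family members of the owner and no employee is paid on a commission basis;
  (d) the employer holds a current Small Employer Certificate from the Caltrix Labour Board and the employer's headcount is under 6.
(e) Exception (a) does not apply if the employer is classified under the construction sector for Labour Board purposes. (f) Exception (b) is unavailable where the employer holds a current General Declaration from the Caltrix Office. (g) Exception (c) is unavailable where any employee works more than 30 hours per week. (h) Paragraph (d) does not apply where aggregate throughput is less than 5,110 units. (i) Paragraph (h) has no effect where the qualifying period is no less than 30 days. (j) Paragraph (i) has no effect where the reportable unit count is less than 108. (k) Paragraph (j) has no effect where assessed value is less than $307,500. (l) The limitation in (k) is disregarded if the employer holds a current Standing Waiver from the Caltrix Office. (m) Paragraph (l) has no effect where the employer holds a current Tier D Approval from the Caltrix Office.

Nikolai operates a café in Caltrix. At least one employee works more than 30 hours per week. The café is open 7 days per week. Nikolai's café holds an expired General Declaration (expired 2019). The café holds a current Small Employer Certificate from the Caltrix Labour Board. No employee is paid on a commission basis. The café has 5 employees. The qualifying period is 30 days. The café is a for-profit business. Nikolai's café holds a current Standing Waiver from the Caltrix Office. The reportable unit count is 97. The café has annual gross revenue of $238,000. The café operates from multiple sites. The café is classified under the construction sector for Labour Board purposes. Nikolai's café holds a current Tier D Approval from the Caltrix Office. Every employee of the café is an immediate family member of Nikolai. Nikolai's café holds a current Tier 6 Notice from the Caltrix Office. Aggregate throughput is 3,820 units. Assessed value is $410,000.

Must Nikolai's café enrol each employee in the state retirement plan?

Exception (a) fails — the employer is for-profit.
Exception (b) requires that the employer operates from a single site; but the employer operates from multiple sites, so (b) is unavailable.
Exception (c): every employee is an immediate family member; no employee is paid on commission — every condition holds. Turning to paragraph (g): (g) operates against (c): at least one employee exceeds 30 hours/week. So (c) is unavailable.
Exception (d)'s conditions are all satisfied: a current Small Employer Certificate is held; the employer's headcount is 5, under the 6 limit. However, paragraphs (h)–(m) must be considered: (h) operates against (d): aggregate throughput is 3,820 units, less than the 5,110 units limit. (i) would limit (h) — the qualifying period is 30 days, meeting the 30 days threshold — but (j) sets (i) aside: (j) operates against (i): the reportable unit count is 97, less than the 108 limit. (k), which would lift (j), does not operate here — assessed value is $410,000, not less than $307,500. So (d) is unavailable.
No exception is made out. Nikolai's café falls within the general rule.

Yes — Nikolai's café must enrol each employee in the state retirement plan.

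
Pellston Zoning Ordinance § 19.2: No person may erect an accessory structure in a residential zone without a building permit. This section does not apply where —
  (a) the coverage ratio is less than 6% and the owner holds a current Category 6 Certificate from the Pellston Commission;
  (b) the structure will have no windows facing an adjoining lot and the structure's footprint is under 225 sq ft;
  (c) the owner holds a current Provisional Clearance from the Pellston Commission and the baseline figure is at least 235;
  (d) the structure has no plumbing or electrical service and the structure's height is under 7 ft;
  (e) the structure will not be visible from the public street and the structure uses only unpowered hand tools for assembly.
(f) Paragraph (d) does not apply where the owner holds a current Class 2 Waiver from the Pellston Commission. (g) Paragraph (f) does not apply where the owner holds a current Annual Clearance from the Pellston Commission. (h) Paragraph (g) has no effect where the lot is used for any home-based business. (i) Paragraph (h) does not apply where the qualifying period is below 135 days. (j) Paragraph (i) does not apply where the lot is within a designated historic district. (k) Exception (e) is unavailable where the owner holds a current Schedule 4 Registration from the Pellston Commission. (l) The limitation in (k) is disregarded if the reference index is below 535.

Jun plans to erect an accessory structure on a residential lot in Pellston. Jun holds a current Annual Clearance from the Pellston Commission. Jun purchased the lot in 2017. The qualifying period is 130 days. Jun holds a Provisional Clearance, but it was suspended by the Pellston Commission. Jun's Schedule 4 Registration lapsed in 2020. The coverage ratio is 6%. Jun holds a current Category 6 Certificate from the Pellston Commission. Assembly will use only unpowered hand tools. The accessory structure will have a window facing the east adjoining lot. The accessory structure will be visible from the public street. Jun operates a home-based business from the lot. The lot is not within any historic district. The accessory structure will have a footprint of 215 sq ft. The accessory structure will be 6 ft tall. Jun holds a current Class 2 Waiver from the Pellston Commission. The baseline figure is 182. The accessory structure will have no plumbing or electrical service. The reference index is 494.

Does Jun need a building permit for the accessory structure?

No — exception (d) applies; Jun does not need a building permit.

Exception (a) does not apply: the coverage ratio is 6%, not less than 6%.
Exception (b) fails — a window faces an adjoining lot.
Exception (c) requires that the owner holds a current Provisional Clearance from the Pellston Commission; but the Provisional Clearance is not current, so (c) is unavailable.
All of (d)'s requirements are met (there is no plumbing or electrical service; the structure's height is 6 ft, under the 7 ft limit). Under paragraphs (f)–(j): (f) is engaged (a current Class 2 Waiver is held), but is overridden by (g): (g) is engaged — a current Annual Clearance is held. (h) would limit (g) — a home-based business operates on the lot — but (i) sets (h) aside: (i) applies — the qualifying period is 130 days, below the 135 days limit. (j) is not engaged (the lot is not in a historic district), so (i) stands. So (d) applies.
Exception (e) requires that the structure will not be visible from the public street; but the structure will be visible from the street, so (e) is unavailable.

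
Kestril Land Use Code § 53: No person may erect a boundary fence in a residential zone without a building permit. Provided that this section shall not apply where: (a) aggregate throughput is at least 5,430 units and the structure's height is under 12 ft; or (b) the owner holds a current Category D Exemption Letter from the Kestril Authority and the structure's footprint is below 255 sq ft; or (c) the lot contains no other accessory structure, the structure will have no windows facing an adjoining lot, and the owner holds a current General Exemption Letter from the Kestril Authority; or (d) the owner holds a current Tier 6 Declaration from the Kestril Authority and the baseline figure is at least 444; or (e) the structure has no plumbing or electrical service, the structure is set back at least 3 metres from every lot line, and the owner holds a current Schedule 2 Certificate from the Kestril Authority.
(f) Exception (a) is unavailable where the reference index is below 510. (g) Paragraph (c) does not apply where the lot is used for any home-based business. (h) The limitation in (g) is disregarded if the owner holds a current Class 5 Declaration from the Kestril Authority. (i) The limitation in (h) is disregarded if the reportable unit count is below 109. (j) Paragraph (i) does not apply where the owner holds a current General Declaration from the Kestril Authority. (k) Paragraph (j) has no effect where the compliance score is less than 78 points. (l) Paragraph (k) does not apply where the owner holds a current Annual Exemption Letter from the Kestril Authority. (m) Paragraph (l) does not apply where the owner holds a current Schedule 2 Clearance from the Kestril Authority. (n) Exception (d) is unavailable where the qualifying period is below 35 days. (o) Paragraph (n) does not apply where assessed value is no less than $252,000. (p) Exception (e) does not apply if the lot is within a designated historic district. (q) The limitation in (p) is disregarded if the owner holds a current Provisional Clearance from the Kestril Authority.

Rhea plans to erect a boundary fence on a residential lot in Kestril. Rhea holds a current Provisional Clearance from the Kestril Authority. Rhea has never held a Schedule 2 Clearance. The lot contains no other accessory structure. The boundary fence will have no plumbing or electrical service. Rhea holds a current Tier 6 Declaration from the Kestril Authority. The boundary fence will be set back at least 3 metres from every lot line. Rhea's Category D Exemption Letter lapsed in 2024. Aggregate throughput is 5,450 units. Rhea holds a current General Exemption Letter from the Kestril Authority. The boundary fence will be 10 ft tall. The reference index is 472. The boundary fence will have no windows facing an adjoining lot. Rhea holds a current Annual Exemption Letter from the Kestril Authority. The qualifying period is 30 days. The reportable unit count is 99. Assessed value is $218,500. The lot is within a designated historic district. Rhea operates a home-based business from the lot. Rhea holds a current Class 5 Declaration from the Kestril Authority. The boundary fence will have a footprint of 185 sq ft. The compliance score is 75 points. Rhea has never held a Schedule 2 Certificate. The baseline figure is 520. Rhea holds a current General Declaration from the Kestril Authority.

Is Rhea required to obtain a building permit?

No — exception (c) applies; Rhea does not need a building permit.

Exception (a)'s conditions are all satisfied: aggregate throughput is 5,450 units, meeting the 5,430 units threshold; the structure's height is 10 ft, under the 12 ft limit. But applying paragraph (f): (f) applies — the reference index is 472, below the 510 limit. (a) is therefore removed.
Exception (b) fails — there is no Category D Exemption Letter in force.
Exception (c) is satisfied on its face — the lot has no other accessory structure; no windows face an adjoining lot; a current General Exemption Letter is held. Under paragraphs (g)–(m): (g) applies (a home-based business operates on the lot), but is overridden by (h): (h) is triggered — a current Class 5 Declaration is held. (i) would limit (h) — the reportable unit count is 99, below the 109 limit — but (j) sets (i) aside: (j) is engaged — a current General Declaration is held. (k) operates (the compliance score is 75 points, less than the 78 points limit), but is itself disapplied by (l): (l) is engaged — a current Annual Exemption Letter is held. (m) is not triggered (no current Schedule 2 Clearance is held), so (l) stands. (c) remains available.
Exception (d)'s conditions are all satisfied: a current Tier 6 Declaration is held; the baseline figure is 520, meeting the 444 threshold. But applying paragraphs (n)–(o): (n) operates against (d): the qualifying period is 30 days, below the 35 days limit. (o), which would lift (n), does not operate here — assessed value is $218,500, short of $252,000. Exception (d) does not apply.
Exception (e) does not apply: no current Schedule 2 Certificate is held.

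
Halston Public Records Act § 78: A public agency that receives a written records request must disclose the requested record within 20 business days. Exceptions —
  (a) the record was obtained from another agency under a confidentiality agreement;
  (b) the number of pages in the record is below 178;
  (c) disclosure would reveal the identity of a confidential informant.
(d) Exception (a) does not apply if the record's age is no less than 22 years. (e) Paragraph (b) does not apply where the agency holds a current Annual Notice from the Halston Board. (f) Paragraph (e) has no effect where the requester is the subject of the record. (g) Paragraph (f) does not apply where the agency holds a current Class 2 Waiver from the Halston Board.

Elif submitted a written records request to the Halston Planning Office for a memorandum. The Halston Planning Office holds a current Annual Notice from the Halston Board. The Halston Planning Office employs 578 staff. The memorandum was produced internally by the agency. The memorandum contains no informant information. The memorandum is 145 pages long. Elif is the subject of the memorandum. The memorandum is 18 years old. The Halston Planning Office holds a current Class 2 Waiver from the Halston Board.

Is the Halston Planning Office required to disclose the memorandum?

Exception (a) does not apply: the memorandum was produced internally.
Exception (b)'s conditions are all satisfied: the number of pages in the record is 145, below the 178 limit. However, paragraphs (e)–(g) must be considered: (e) operates against (b): a current Annual Notice is held. (f) would limit (e) — Elif is the subject of the memorandum — but (g) sets (f) aside: (g) applies — a current Class 2 Waiver is held. Exception (b) does not apply.
Exception (c) fails — the memorandum contains no informant information.
Every exception is unavailable, so the rule governs.

Yes — the Halston Planning Office must disclose the memorandum.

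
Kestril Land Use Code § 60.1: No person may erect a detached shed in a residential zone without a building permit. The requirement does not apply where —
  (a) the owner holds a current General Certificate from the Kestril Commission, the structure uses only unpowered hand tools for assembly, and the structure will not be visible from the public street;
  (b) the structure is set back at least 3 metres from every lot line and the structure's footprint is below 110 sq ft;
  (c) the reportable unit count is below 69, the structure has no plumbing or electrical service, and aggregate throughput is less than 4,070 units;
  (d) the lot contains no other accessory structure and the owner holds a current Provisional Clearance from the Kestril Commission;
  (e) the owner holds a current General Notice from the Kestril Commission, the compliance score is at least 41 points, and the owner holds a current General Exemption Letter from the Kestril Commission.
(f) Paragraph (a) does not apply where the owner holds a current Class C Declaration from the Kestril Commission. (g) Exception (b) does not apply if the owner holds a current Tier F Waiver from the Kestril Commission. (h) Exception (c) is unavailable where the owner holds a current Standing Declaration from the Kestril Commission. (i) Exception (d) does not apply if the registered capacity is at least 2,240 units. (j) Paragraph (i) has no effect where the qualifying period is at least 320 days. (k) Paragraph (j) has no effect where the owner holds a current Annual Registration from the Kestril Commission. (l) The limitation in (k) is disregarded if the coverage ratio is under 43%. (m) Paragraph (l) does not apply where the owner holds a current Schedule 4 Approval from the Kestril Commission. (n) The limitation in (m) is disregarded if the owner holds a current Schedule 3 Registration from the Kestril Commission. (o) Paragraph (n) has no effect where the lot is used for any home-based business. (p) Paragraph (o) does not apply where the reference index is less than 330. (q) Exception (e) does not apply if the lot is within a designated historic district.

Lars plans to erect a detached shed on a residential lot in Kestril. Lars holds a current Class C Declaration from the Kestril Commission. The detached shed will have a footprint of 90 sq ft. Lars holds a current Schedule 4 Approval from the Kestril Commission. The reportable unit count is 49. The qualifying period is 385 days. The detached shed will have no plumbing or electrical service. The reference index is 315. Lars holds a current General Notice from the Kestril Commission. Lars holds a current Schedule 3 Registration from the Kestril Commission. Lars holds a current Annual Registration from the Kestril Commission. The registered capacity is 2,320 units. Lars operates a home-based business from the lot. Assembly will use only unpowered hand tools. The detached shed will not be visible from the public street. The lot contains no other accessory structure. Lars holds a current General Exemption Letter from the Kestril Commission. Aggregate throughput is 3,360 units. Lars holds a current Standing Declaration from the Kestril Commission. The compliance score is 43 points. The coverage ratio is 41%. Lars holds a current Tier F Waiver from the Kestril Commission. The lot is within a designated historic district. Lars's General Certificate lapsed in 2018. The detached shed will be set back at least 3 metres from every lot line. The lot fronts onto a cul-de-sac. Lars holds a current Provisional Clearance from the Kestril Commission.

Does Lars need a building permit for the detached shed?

Exception (a) does not apply: the General Certificate is not current.
All of (b)'s requirements are met (the setback is at least 3 m on every side; the structure's footprint is 90 sq ft, below the 110 sq ft limit). But applying paragraph (g): (g) operates — a current Tier F Waiver is held. So (b) is unavailable.
Exception (c) is satisfied on its face — the reportable unit count is 49, below the 69 limit; there is no plumbing or electrical service; aggregate throughput is 3,360 units, less than the 4,070 units limit. However, paragraph (h) must be considered: (h) is triggered — a current Standing Declaration is held. (c) is therefore removed.
Exception (d) is satisfied on its face — the lot has no other accessory structure; a current Provisional Clearance is held. As to paragraphs (i)–(p): (i) is engaged (the registered capacity is 2,320 units, meeting the 2,240 units threshold), but is displaced by (j): (j) is triggered — the qualifying period is 385 days, meeting the 320 days threshold. (k) operates (a current Annual Registration is held), but is itself disapplied by (l): (l) operates against (k): the coverage ratio is 41%, under the 43% limit. (m) is engaged (a current Schedule 4 Approval is held), but is displaced by (n): (n) operates against (m): a current Schedule 3 Registration is held. (o) would limit (n) — a home-based business operates on the lot — but (p) sets (o) aside: (p) operates against (o): the reference index is 315, less than the 330 limit. (d) remains available.
Exception (e): a current General Notice is held; the compliance score is 43 points, meeting the 41 points threshold; a current General Exemption Letter is held — every condition holds. But: (q) operates against (e): the lot is in a historic district. So (e) is unavailable.

No — exception (d) applies; Lars does not need a building permit.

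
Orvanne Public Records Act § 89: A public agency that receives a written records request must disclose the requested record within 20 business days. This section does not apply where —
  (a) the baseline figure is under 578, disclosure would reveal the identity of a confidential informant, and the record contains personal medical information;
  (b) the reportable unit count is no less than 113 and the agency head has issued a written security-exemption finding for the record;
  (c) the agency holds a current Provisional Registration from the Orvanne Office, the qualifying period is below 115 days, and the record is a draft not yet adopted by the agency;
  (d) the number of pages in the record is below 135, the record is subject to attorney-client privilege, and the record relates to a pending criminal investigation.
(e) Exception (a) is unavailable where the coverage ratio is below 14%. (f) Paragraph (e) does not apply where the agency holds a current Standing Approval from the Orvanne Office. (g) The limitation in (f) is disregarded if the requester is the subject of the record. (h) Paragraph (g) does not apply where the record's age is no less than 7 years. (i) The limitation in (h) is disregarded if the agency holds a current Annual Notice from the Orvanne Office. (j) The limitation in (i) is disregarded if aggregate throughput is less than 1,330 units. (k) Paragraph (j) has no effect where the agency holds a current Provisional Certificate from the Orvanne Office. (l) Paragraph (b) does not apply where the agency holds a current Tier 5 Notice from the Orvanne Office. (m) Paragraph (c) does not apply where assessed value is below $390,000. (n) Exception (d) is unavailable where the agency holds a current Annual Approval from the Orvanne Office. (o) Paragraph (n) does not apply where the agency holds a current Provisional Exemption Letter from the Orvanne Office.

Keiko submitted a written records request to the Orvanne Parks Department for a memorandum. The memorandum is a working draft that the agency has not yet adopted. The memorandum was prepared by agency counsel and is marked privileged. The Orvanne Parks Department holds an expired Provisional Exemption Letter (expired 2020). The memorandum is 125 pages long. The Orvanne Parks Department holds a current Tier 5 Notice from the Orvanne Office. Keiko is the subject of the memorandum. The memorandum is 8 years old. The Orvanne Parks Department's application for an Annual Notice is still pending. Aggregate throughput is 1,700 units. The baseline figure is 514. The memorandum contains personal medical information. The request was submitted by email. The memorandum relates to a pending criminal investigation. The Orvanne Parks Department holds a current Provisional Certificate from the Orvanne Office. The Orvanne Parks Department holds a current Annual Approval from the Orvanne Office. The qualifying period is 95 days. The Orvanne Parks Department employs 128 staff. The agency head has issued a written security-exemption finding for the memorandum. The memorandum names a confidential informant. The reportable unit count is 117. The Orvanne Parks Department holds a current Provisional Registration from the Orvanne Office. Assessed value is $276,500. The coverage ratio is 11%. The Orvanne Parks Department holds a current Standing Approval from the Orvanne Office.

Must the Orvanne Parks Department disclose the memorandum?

No — exception (a) applies; the Orvanne Parks Department is not required to disclose the memorandum.

All of (a)'s requirements are met (the baseline figure is 514, under the 578 limit; the memorandum names a confidential informant; the memorandum contains personal medical information). Applying paragraphs (e)–(k): (e) would limit (a) — the coverage ratio is 11%, below the 14% limit — but (f) sets (e) aside: (f) operates against (e): a current Standing Approval is held. (g) would limit (f) — Keiko is the subject of the memorandum — but (h) sets (g) aside: (h) operates against (g): the record's age is 8 years, meeting the 7 years threshold. (i), which would lift (h), is not triggered — the Annual Notice is not current. So (a) applies.
Exception (b): the reportable unit count is 117, meeting the 113 threshold; a written security-exemption finding has been issued — every condition holds. Turning to paragraph (l): (l) is engaged — a current Tier 5 Notice is held. Exception (b) does not apply.
Exception (c) is satisfied on its face — a current Provisional Registration is held; the qualifying period is 95 days, below the 115 days limit; the memorandum is an unadopted draft. But applying paragraph (m): (m) is engaged — assessed value is $276,500, below the $390,000 limit. (c) is therefore removed.
Exception (d)'s conditions are all satisfied: the number of pages in the record is 125, below the 135 limit; the memorandum is privileged; the memorandum relates to a pending investigation. But applying paragraphs (n)–(o): (n) operates against (d): a current Annual Approval is held. (o), which would lift (n), is not triggered — no current Provisional Exemption Letter is held. (d) is therefore removed.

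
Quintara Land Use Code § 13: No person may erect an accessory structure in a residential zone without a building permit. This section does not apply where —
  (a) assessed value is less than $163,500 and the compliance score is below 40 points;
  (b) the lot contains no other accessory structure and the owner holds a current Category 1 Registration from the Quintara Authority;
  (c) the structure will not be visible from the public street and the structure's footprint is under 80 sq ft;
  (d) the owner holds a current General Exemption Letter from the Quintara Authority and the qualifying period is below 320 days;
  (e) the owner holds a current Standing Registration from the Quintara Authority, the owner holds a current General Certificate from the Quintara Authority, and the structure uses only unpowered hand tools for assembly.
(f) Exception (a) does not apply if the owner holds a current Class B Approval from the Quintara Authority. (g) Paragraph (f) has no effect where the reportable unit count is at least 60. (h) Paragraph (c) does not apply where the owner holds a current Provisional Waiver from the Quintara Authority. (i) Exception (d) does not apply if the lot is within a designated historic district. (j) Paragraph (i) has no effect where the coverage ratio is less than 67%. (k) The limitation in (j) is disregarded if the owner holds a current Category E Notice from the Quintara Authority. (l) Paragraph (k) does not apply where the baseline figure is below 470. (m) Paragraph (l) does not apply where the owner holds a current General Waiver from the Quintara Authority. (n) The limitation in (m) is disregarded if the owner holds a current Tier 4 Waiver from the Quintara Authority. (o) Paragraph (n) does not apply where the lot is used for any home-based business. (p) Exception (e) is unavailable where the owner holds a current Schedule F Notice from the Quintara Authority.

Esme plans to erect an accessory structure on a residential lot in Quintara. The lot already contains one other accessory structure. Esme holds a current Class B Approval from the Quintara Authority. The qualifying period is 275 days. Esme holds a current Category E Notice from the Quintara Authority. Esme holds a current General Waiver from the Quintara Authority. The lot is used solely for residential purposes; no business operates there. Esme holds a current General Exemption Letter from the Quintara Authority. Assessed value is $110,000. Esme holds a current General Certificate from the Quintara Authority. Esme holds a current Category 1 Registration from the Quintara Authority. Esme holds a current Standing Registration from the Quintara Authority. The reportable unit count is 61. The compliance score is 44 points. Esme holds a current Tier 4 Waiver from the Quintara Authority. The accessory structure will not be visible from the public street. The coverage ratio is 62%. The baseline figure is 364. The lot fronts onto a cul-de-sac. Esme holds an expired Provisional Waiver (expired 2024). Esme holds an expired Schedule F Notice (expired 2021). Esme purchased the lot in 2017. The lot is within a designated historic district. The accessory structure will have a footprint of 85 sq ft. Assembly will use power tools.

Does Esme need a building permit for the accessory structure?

Exception (a) fails — the compliance score is 44 points, not below 40 points.
Exception (b) fails — the lot already has another accessory structure.
Exception (c) fails — the structure's footprint is 85 sq ft, not under 80 sq ft.
Exception (d) is satisfied on its face — a current General Exemption Letter is held; the qualifying period is 275 days, below the 320 days limit. Under paragraphs (i)–(o): (i) would limit (d) — the lot is in a historic district — but (j) sets (i) aside: (j) operates — the coverage ratio is 62%, less than the 67% limit. (k) is triggered (a current Category E Notice is held), but is itself disapplied by (l): (l) operates against (k): the baseline figure is 364, below the 470 limit. (m) is triggered (a current General Waiver is held), but is displaced by (n): (n) is triggered — a current Tier 4 Waiver is held. (o) is not triggered (the lot is solely residential), so (n) stands. So (d) applies.
Exception (e) requires that the structure uses only unpowered hand tools for assembly; but assembly uses power tools, so (e) is unavailable.

No — exception (d) applies; Esme does not need a building permit.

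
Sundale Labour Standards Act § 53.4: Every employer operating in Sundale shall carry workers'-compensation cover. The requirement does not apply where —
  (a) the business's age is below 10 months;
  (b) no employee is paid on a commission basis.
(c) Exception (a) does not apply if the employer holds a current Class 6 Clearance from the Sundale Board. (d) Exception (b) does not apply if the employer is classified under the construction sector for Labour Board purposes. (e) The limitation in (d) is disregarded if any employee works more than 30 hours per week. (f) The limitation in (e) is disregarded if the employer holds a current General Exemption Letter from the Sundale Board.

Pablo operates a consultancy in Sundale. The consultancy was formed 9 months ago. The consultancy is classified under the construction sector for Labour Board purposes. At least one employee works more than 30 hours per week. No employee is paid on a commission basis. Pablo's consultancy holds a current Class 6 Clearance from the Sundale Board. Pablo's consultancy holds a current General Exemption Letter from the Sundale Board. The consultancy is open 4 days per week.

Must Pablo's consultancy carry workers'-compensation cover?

Exception (a)'s conditions are all satisfied: the business's age is 9 months, below the 10 months limit. But applying paragraph (c): (c) operates against (a): a current Class 6 Clearance is held. Exception (a) does not apply.
Exception (b): no employee is paid on commission — every condition holds. However, paragraphs (d)–(f) must be considered: (d) operates against (b): the consultancy is classified under the construction sector. (e) is engaged (at least one employee exceeds 30 hours/week), but is displaced by (f): (f) operates — a current General Exemption Letter is held. Exception (b) does not apply.
Every exception is unavailable, so the rule governs.

Yes — Pablo's consultancy must carry workers'-compensation cover.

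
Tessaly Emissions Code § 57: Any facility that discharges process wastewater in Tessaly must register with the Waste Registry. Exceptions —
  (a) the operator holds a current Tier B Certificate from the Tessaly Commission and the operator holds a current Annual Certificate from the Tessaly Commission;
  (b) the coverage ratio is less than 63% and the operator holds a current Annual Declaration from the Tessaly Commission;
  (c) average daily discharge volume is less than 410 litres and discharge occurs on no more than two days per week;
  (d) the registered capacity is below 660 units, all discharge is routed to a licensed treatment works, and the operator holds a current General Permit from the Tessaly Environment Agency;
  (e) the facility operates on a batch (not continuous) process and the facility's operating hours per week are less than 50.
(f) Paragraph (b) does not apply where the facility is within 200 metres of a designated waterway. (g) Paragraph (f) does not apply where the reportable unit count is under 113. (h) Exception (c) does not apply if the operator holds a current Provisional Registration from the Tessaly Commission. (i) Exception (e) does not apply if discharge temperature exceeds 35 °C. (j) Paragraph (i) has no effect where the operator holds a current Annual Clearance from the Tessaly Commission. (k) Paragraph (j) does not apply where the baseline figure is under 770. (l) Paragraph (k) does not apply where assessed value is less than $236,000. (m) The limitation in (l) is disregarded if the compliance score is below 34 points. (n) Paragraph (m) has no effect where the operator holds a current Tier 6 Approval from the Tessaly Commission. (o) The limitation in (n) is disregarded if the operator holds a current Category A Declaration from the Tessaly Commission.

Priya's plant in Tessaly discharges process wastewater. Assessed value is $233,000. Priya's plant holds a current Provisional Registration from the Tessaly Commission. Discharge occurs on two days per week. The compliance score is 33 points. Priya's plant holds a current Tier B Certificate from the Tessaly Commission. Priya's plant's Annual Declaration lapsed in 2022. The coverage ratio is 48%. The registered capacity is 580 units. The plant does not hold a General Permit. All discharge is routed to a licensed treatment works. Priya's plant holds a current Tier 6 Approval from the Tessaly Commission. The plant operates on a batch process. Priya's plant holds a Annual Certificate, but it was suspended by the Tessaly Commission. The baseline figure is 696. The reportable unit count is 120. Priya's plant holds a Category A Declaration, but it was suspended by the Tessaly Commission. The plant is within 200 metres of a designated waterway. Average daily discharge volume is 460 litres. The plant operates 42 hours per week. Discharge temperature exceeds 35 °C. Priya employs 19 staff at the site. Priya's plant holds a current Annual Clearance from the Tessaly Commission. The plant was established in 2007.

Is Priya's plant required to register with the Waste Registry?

No — exception (e) applies; Priya's plant is not required to register with the Waste Registry.

Exception (a) requires that the operator holds a current Annual Certificate from the Tessaly Commission; but the Annual Certificate is not current, so (a) is unavailable.
Exception (b) does not apply: no current Annual Declaration is held.
Exception (c) does not apply: average daily discharge volume is 460 litres, not less than 410 litres.
Exception (d) requires that the operator holds a current General Permit from the Tessaly Environment Agency; but no General Permit is held, so (d) is unavailable.
Exception (e): the facility operates on a batch process; the facility's operating hours per week are 42, less than the 50 limit — every condition holds. Considering the limiting provisions: (i) is triggered (discharge temperature exceeds 35 °C), but is itself disapplied by (j): (j) operates against (i): a current Annual Clearance is held. (k) would limit (j) — the baseline figure is 696, under the 770 limit — but (l) sets (k) aside: (l) applies — assessed value is $233,000, less than the $236,000 limit. (m) would limit (l) — the compliance score is 33 points, below the 34 points limit — but (n) sets (m) aside: (n) operates against (m): a current Tier 6 Approval is held. (o) is inapplicable (the Category A Declaration is not current), so (n) stands. Exception (e) stands.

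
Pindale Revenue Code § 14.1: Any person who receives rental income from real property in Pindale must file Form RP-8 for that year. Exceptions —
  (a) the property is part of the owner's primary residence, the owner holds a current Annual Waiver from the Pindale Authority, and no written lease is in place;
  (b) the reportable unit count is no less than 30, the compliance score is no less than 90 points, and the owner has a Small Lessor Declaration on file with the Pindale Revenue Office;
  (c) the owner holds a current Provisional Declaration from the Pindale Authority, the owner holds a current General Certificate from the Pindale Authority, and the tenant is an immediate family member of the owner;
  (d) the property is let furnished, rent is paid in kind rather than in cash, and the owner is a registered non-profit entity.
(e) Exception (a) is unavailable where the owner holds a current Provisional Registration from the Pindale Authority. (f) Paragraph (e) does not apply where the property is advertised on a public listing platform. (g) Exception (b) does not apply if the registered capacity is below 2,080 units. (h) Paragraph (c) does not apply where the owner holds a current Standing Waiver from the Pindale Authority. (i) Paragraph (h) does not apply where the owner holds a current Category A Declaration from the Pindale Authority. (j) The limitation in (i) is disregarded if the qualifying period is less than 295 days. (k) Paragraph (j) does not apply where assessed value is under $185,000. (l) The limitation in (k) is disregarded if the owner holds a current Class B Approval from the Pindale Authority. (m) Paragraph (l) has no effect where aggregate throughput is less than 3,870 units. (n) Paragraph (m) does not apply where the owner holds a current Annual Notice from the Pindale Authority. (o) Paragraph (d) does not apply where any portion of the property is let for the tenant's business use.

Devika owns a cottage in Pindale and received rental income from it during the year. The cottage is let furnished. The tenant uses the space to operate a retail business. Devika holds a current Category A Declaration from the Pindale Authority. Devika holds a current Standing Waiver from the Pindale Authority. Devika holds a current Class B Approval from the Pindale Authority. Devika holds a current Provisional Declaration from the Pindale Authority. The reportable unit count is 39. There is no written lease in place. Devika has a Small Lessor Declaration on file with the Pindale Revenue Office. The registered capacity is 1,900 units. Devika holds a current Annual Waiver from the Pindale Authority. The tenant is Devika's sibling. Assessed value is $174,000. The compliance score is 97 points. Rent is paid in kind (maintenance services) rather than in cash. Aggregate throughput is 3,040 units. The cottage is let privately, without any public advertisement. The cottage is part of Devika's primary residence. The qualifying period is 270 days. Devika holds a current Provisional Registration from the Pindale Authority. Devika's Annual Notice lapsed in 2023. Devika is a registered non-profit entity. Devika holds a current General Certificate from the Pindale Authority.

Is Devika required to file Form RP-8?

Exception (a): the cottage is part of the primary residence; a current Annual Waiver is held; there is no written lease — every condition holds. However, paragraphs (e)–(f) must be considered: (e) operates — a current Provisional Registration is held. (f) is inapplicable (the property is let privately without advertisement), so (e) stands. So (a) is unavailable.
All of (b)'s requirements are met (the reportable unit count is 39, meeting the 30 threshold; the compliance score is 97 points, meeting the 90 points threshold; a Small Lessor Declaration is on file). However, paragraph (g) must be considered: (g) operates against (b): the registered capacity is 1,900 units, below the 2,080 units limit. Exception (b) does not apply.
Exception (c): a current Provisional Declaration is held; a current General Certificate is held; the tenant is an immediate family member — every condition holds. Considering the limiting provisions: (h) is engaged (a current Standing Waiver is held), but is set aside by (i): (i) is engaged — a current Category A Declaration is held. (j) applies (the qualifying period is 270 days, less than the 295 days limit), but is displaced by (k): (k) applies — assessed value is $174,000, under the $185,000 limit. (l) applies (a current Class B Approval is held), but is itself disapplied by (m): (m) is triggered — aggregate throughput is 3,040 units, less than the 3,870 units limit. (n), which would lift (m), is inapplicable — the Annual Notice is not current. Exception (c) stands.
Exception (d) is satisfied on its face — the property is let furnished; rent is paid in kind; Devika is a registered non-profit. However, paragraph (o) must be considered: (o) operates against (d): the space is let for business use. So (d) is unavailable.

No — exception (c) applies; Devika is not required to file Form RP-8.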